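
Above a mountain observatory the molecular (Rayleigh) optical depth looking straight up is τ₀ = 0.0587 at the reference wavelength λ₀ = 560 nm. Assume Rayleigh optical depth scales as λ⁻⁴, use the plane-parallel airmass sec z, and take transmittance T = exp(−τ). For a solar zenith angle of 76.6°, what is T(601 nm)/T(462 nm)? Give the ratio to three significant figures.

Airmass: sec 76.6° = 4.3150.
τ(601 nm) = 0.0587 × (560/601)⁴ × 4.3150 = 0.0587 × 0.7538 × 4.3150 = 0.1909.
τ(462 nm) = 0.0587 × (560/462)⁴ × 4.3150 = 0.0587 × 2.1587 × 4.3150 = 0.5468.
T(601)/T(462) = exp(τ_B − τ_A) = exp(0.3558) = 1.4274.

1.43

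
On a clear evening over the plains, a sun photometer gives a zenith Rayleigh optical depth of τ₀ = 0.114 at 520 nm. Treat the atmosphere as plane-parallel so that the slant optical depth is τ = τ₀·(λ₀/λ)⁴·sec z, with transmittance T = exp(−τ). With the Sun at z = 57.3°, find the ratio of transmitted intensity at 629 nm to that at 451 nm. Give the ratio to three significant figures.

Airmass: sec 57.3° = 1.8510.
τ(629 nm) = 0.114 × (520/629)⁴ × 1.8510 = 0.114 × 0.4671 × 1.8510 = 0.0986.
τ(451 nm) = 0.114 × (520/451)⁴ × 1.8510 = 0.114 × 1.7673 × 1.8510 = 0.3729.
T(629)/T(451) = exp(τ_B − τ_A) = exp(0.2744) = 1.3157.

1.32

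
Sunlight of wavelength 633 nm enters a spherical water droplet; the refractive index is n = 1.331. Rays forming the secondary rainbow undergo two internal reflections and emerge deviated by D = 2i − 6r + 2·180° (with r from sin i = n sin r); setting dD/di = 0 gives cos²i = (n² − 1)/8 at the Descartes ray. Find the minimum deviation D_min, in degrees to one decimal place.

cos²i = (1.77156 − 1)/8 = 0.09645; i = arccos(0.31056) = 71.907°.
sin r = sin 71.907°/1.331 = 0.71417; r = 45.575°.
D_min = 2·71.907° − 6·45.575° + 360° = 230.365°.

230.4°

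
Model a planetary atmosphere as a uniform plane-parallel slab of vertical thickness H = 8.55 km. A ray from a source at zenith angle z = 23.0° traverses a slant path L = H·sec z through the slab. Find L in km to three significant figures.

sec z = 1/cos 23.0° = 1.0864.
L = 8.55 × 1.0864 = 9.288 km.

9.29 km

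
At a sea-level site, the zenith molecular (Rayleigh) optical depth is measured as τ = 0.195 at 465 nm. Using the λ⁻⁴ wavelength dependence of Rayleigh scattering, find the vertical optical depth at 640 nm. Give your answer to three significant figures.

0.0543

τ(640 nm) = τ(465 nm) × (465/640)⁴ = 0.195 × (0.7266)⁴ = 0.195 × 0.2787 = 0.0543.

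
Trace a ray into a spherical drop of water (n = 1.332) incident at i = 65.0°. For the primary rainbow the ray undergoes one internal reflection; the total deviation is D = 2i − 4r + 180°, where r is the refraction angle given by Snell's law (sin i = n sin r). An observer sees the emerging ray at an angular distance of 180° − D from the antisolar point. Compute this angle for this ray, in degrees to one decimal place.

sin r = sin 65.0° / 1.332 = 0.9063/1.332 = 0.6804; r = 42.88°.
D = 2·65.0° − 4·42.88° + 180° = 130.00° − 171.50° + 180° = 138.50°.
Angle from antisolar point = 180° − D = 41.50°.

41.5°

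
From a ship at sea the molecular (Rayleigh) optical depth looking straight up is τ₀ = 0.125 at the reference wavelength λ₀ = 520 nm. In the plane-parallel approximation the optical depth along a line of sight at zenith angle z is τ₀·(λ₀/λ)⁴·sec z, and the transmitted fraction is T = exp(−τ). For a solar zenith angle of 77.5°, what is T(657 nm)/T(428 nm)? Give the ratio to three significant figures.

Airmass: sec 77.5° = 4.6202.
τ(657 nm) = 0.125 × (520/657)⁴ × 4.6202 = 0.125 × 0.3924 × 4.6202 = 0.2266.
τ(428 nm) = 0.125 × (520/428)⁴ × 4.6202 = 0.125 × 2.1789 × 4.6202 = 1.2584.
T(657)/T(428) = exp(τ_B − τ_A) = exp(1.0317) = 2.8060.

2.81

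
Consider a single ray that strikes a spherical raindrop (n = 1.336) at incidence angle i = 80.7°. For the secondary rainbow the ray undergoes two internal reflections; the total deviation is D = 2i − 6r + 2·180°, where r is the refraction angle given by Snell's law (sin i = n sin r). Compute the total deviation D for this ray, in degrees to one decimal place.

235.7°

sin r = sin 80.7° / 1.336 = 0.9869/1.336 = 0.7387; r = 47.62°.
D = 2·80.7° − 6·47.62° + 2·180° = 161.40° − 285.71° + 360° = 235.69°.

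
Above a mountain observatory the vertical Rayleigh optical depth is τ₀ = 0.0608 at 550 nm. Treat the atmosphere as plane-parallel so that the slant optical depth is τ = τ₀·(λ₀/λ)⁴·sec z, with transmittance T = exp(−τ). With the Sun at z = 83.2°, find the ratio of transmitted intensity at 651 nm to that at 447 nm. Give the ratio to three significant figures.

2.50

Airmass: sec 83.2° = 8.4457.
τ(651 nm) = 0.0608 × (550/651)⁴ × 8.4457 = 0.0608 × 0.5095 × 8.4457 = 0.2616.
τ(447 nm) = 0.0608 × (550/447)⁴ × 8.4457 = 0.0608 × 2.2920 × 8.4457 = 1.1769.
T(651)/T(447) = exp(τ_B − τ_A) = exp(0.9153) = 2.4976.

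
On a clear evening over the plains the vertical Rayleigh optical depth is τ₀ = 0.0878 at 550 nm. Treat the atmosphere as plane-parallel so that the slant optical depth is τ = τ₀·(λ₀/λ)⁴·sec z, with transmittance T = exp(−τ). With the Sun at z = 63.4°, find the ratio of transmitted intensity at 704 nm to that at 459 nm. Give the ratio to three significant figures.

1.39

Airmass: sec 63.4° = 2.2333.
τ(704 nm) = 0.0878 × (550/704)⁴ × 2.2333 = 0.0878 × 0.3725 × 2.2333 = 0.0730.
τ(459 nm) = 0.0878 × (550/459)⁴ × 2.2333 = 0.0878 × 2.0616 × 2.2333 = 0.4043.
T(704)/T(459) = exp(τ_B − τ_A) = exp(0.3312) = 1.3926.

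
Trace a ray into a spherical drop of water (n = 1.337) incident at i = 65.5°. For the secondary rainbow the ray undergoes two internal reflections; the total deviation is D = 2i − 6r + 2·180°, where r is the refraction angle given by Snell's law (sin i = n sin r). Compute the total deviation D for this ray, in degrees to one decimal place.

233.7°

sin r = sin 65.5° / 1.337 = 0.9100/1.337 = 0.6806; r = 42.89°.
D = 2·65.5° − 6·42.89° + 2·180° = 131.00° − 257.34° + 360° = 233.66°.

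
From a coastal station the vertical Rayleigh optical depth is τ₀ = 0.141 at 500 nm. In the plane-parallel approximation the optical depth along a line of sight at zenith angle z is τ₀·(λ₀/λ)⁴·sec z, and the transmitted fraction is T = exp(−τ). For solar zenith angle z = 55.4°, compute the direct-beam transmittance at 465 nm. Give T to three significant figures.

0.718

sec 55.4° = 1.7610.
τ = 0.141 × (500/465)⁴ × 1.7610 = 0.141 × 1.3368 × 1.7610 = 0.3319.
T = exp(−0.3319) = 0.7175.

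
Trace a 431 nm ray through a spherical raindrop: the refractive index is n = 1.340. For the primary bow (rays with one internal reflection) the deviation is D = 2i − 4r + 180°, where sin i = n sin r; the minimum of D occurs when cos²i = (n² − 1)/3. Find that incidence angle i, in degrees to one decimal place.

cos²i = (1.340² − 1)/3 = (1.79560 − 1)/3 = 0.26520.
cos i = 0.51498, so i = 59.004°.

59.0°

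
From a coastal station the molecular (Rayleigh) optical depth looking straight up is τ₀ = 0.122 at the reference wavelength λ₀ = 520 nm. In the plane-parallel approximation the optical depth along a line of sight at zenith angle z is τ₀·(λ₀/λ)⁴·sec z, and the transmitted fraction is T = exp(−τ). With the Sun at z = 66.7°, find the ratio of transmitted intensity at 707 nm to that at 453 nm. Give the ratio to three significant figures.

1.56

Airmass: sec 66.7° = 2.5282.
τ(707 nm) = 0.122 × (520/707)⁴ × 2.5282 = 0.122 × 0.2926 × 2.5282 = 0.0903.
τ(453 nm) = 0.122 × (520/453)⁴ × 2.5282 = 0.122 × 1.7363 × 2.5282 = 0.5355.
T(707)/T(453) = exp(τ_B − τ_A) = exp(0.4453) = 1.5609.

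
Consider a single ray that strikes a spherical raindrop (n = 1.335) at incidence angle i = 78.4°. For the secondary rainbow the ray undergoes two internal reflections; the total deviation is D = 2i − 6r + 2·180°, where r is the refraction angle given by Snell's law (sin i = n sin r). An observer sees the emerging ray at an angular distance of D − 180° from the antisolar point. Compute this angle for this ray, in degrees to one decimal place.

sin r = sin 78.4° / 1.335 = 0.9796/1.335 = 0.7338; r = 47.20°.
D = 2·78.4° − 6·47.20° + 2·180° = 156.80° − 283.22° + 360° = 233.58°.
Angle from antisolar point = D − 180° = 53.58°.

53.6°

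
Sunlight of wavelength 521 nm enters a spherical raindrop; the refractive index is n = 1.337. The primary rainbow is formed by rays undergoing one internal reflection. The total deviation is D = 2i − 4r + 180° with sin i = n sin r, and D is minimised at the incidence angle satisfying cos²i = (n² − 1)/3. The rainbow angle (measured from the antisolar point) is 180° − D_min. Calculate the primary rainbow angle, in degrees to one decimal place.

cos²i = (1.78757 − 1)/3 = 0.26252; i = arccos(0.51237) = 59.178°.
sin r = sin 59.178°/1.337 = 0.64231; r = 39.964°.
D_min = 2·59.178° − 4·39.964° + 180° = 138.500°.
Rainbow angle = 180° − D_min = 41.500°.

41.5°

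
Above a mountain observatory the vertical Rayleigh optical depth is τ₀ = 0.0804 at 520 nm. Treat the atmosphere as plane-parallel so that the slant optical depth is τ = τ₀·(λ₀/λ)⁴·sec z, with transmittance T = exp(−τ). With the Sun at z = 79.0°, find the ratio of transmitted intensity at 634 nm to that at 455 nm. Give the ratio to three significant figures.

1.70

Airmass: sec 79.0° = 5.2408.
τ(634 nm) = 0.0804 × (520/634)⁴ × 5.2408 = 0.0804 × 0.4525 × 5.2408 = 0.1907.
τ(455 nm) = 0.0804 × (520/455)⁴ × 5.2408 = 0.0804 × 1.7060 × 5.2408 = 0.7188.
T(634)/T(455) = exp(τ_B − τ_A) = exp(0.5281) = 1.6958.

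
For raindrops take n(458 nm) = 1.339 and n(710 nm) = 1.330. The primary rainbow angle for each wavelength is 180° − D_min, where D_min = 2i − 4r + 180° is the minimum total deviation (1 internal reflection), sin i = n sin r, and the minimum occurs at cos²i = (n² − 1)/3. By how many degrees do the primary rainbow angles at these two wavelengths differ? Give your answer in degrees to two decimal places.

1.30°

At 458 nm (n = 1.339): cos²i = 0.26431 → i = 59.062°, r = 39.834°, D_min = 138.786°, rainbow angle = 41.214°.
At 710 nm (n = 1.330): cos²i = 0.25630 → i = 59.585°, r = 40.422°, D_min = 137.484°, rainbow angle = 42.516°.
Angular width = |41.214° − 42.516°| = 1.303°.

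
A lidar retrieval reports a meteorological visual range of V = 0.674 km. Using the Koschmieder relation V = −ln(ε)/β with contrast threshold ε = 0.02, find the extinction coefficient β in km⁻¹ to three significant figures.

5.80 km⁻¹

β = −ln(0.02) / V = 3.912 / 0.674 = 5.8042 km⁻¹.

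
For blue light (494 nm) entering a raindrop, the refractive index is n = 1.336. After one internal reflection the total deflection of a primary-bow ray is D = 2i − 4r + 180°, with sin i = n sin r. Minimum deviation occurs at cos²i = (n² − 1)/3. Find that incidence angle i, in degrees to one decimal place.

59.2°

cos²i = (1.336² − 1)/3 = (1.78490 − 1)/3 = 0.26163.
cos i = 0.51150, so i = 59.236°.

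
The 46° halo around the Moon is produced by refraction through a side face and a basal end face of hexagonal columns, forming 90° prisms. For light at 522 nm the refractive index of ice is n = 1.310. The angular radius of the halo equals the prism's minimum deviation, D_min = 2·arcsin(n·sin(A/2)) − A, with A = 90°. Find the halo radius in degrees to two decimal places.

45.73°

n·sin(A/2) = 1.310 × sin 45° = 1.310 × 0.7071 = 0.9263.
D_min = 2·arcsin(0.9263) − 90° = 2 × 67.867° − 90° = 45.733°.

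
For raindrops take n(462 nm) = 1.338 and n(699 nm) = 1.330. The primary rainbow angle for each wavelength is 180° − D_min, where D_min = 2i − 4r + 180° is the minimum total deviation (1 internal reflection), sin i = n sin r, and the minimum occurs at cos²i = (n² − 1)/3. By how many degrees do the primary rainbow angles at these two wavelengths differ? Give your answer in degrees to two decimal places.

1.16°

At 462 nm (n = 1.338): cos²i = 0.26341 → i = 59.120°, r = 39.899°, D_min = 138.643°, rainbow angle = 41.357°.
At 699 nm (n = 1.330): cos²i = 0.25630 → i = 59.585°, r = 40.422°, D_min = 137.484°, rainbow angle = 42.516°.
Angular width = |41.357° − 42.516°| = 1.160°.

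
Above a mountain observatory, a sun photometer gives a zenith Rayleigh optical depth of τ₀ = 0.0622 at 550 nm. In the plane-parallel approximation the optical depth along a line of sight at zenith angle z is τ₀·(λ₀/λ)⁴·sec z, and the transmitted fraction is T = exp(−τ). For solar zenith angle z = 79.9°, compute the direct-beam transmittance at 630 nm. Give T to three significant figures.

sec 79.9° = 5.7023.
τ = 0.0622 × (550/630)⁴ × 5.7023 = 0.0622 × 0.5809 × 5.7023 = 0.2060.
T = exp(−0.2060) = 0.8138.

0.814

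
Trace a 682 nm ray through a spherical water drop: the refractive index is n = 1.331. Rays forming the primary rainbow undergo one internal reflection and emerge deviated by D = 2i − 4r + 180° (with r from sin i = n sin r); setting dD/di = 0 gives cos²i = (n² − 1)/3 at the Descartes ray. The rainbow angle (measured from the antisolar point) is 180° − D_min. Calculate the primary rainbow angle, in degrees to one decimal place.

42.4°

cos²i = (1.77156 − 1)/3 = 0.25719; i = arccos(0.50714) = 59.527°.
sin r = sin 59.527°/1.331 = 0.64753; r = 40.356°.
D_min = 2·59.527° − 4·40.356° + 180° = 137.630°.
Rainbow angle = 180° − D_min = 42.370°.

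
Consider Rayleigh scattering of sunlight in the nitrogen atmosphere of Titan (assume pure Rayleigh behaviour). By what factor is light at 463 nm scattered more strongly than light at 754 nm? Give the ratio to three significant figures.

Rayleigh scattering ∝ λ⁻⁴, so the ratio of coefficients is the inverse fourth power of the wavelength ratio.
σ(463)/σ(754) = (754/463)⁴ = (1.6285)⁴ = 7.033.

7.03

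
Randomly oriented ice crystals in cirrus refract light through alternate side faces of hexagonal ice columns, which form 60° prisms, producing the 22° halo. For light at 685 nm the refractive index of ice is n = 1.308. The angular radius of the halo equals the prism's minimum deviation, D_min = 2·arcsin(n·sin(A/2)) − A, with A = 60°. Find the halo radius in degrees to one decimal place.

21.7°

n·sin(A/2) = 1.308 × sin 30° = 1.308 × 0.5000 = 0.6540.
D_min = 2·arcsin(0.6540) − 60° = 2 × 40.844° − 60° = 21.688°.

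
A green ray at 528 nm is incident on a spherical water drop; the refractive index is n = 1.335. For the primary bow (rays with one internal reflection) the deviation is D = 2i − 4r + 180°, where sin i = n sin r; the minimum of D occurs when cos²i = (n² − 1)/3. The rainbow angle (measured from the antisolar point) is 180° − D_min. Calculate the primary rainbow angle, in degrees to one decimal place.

cos²i = (1.78222 − 1)/3 = 0.26074; i = arccos(0.51063) = 59.294°.
sin r = sin 59.294°/1.335 = 0.64405; r = 40.094°.
D_min = 2·59.294° − 4·40.094° + 180° = 138.212°.
Rainbow angle = 180° − D_min = 41.788°.

41.8°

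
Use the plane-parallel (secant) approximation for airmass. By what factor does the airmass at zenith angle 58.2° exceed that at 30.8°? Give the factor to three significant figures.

X(58.2°)/X(30.8°) = sec 58.2° / sec 30.8° = cos 30.8° / cos 58.2° = 0.8590/0.5270 = 1.6300.

1.63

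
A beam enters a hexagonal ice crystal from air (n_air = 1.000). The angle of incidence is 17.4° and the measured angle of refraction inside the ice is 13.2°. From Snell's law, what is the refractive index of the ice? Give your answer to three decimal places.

n = sin θ_i / sin θ_r = sin 17.4° / sin 13.2° = 0.2990 / 0.2284 = 1.3096.

1.310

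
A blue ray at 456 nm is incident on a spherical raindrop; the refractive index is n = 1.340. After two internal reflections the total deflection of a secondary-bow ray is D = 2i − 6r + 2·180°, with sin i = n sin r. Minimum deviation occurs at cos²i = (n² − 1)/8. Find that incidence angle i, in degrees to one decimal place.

71.6°

cos²i = (1.340² − 1)/8 = (1.79560 − 1)/8 = 0.09945.
cos i = 0.31536, so i = 71.618°.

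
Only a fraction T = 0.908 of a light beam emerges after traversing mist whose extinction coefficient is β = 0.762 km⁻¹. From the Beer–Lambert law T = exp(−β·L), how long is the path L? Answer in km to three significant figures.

0.127 km

Beer–Lambert: T = exp(−βL) ⇒ L = −ln(T)/β = −ln(0.908)/0.762 = 0.0965/0.762 = 0.1267 km.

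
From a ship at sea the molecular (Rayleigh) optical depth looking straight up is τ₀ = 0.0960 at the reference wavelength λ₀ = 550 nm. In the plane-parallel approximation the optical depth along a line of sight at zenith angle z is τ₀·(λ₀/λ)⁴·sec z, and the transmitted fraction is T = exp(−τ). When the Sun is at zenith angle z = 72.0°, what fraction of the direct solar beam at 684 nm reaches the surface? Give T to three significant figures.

sec 72.0° = 3.2361.
τ = 0.0960 × (550/684)⁴ × 3.2361 = 0.0960 × 0.4180 × 3.2361 = 0.1299.
T = exp(−0.1299) = 0.8782.

0.878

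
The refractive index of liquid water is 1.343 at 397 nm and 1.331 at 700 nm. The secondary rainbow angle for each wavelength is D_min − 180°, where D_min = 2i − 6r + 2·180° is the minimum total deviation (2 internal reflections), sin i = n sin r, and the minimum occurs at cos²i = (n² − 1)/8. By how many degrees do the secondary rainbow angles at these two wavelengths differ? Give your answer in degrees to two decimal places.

At 397 nm (n = 1.343): cos²i = 0.10046 → i = 71.522°, r = 44.928°, D_min = 233.478°, rainbow angle = 53.478°.
At 700 nm (n = 1.331): cos²i = 0.09645 → i = 71.907°, r = 45.575°, D_min = 230.365°, rainbow angle = 50.365°.
Angular width = |53.478° − 50.365°| = 3.113°.

3.11°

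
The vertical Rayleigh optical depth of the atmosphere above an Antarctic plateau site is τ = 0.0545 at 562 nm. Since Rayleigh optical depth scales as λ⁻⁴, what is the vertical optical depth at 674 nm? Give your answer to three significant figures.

τ(674 nm) = τ(562 nm) × (562/674)⁴ = 0.0545 × (0.8338)⁴ = 0.0545 × 0.4834 = 0.0263.

0.0263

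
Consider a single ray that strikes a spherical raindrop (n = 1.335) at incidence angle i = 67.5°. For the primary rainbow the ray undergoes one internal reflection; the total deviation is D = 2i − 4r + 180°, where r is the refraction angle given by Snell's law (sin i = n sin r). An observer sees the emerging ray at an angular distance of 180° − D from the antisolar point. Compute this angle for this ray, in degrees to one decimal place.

40.2°

sin r = sin 67.5° / 1.335 = 0.9239/1.335 = 0.6920; r = 43.79°.
D = 2·67.5° − 4·43.79° + 180° = 135.00° − 175.17° + 180° = 139.83°.
Angle from antisolar point = 180° − D = 40.17°.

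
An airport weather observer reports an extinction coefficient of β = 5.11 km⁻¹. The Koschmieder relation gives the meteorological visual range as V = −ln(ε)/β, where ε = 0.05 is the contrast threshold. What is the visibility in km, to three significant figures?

0.586 km

V = −ln(0.05) / 5.11 = 2.996 / 5.11 = 0.5862 km.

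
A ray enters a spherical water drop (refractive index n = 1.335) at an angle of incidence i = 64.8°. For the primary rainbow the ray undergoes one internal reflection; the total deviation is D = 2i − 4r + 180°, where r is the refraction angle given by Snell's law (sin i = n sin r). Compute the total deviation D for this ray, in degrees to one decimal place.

sin r = sin 64.8° / 1.335 = 0.9048/1.335 = 0.6778; r = 42.67°.
D = 2·64.8° − 4·42.67° + 180° = 129.60° − 170.68° + 180° = 138.92°.

138.9°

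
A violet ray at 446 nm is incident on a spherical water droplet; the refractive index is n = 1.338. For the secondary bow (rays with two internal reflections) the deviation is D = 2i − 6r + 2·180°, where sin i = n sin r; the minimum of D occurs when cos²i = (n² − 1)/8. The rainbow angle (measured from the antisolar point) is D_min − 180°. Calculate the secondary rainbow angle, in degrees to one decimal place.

52.2°

cos²i = (1.79024 − 1)/8 = 0.09878; i = arccos(0.31429) = 71.682°.
sin r = sin 71.682°/1.338 = 0.70951; r = 45.195°.
D_min = 2·71.682° − 6·45.195° + 360° = 232.193°.
Rainbow angle = D_min − 180° = 52.193°.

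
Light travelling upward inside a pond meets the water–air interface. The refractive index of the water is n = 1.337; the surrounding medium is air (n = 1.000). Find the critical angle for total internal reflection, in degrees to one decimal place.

48.4°

sin θ_c = n_air / n = 1.000 / 1.337 = 0.7479.
θ_c = arcsin(0.7479) = 48.41°.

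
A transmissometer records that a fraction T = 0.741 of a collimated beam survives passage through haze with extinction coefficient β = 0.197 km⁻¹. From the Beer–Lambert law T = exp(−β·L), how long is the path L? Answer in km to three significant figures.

Beer–Lambert: T = exp(−βL) ⇒ L = −ln(T)/β = −ln(0.741)/0.197 = 0.2998/0.197 = 1.522 km.

1.52 km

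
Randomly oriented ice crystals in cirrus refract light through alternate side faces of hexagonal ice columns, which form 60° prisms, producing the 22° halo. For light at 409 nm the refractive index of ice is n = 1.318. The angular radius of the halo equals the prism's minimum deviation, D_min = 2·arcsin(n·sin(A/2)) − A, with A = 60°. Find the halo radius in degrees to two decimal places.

n·sin(A/2) = 1.318 × sin 30° = 1.318 × 0.5000 = 0.6590.
D_min = 2·arcsin(0.6590) − 60° = 2 × 41.224° − 60° = 22.447°.

22.45°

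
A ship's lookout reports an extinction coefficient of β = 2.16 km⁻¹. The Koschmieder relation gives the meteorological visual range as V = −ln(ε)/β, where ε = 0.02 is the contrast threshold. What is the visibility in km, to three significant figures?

1.81 km

V = −ln(0.02) / 2.16 = 3.912 / 2.16 = 1.8111 km.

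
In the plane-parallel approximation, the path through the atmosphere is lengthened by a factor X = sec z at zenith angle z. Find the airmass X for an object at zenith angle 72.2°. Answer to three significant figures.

X = sec z = 1/cos 72.2° = 1/0.3057 = 3.2712.

3.27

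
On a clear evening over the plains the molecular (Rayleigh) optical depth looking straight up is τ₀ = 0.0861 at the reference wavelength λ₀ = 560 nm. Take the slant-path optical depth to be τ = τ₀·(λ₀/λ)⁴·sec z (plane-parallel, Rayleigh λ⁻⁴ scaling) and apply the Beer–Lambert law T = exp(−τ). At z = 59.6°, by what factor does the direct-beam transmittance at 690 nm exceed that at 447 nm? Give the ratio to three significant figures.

Airmass: sec 59.6° = 1.9762.
τ(690 nm) = 0.0861 × (560/690)⁴ × 1.9762 = 0.0861 × 0.4339 × 1.9762 = 0.0738.
τ(447 nm) = 0.0861 × (560/447)⁴ × 1.9762 = 0.0861 × 2.4633 × 1.9762 = 0.4191.
T(690)/T(447) = exp(τ_B − τ_A) = exp(0.3453) = 1.4124.

1.41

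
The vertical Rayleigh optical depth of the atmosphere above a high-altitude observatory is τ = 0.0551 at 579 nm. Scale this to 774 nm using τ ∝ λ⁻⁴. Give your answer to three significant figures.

τ(774 nm) = τ(579 nm) × (579/774)⁴ = 0.0551 × (0.7481)⁴ = 0.0551 × 0.3131 = 0.0173.

0.0173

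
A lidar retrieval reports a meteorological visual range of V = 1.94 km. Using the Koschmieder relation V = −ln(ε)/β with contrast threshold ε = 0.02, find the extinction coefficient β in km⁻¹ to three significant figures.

β = −ln(0.02) / V = 3.912 / 1.94 = 2.0165 km⁻¹.

2.02 km⁻¹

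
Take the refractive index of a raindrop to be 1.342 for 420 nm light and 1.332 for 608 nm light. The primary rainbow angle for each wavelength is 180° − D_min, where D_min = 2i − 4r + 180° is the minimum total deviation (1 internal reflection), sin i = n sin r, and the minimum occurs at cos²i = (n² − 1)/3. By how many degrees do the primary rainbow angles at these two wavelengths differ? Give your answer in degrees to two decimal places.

At 420 nm (n = 1.342): cos²i = 0.26699 → i = 58.888°, r = 39.641°, D_min = 139.213°, rainbow angle = 40.787°.
At 608 nm (n = 1.332): cos²i = 0.25807 → i = 59.469°, r = 40.290°, D_min = 137.776°, rainbow angle = 42.224°.
Angular width = |40.787° − 42.224°| = 1.437°.

1.44°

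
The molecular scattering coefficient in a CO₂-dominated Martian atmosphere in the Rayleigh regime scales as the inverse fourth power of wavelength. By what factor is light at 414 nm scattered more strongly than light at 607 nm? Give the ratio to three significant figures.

4.62

Rayleigh scattering ∝ λ⁻⁴, so the ratio of coefficients is the inverse fourth power of the wavelength ratio.
σ(414)/σ(607) = (607/414)⁴ = (1.4662)⁴ = 4.621.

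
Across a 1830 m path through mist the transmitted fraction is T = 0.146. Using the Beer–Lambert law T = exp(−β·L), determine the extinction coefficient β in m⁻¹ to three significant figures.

Beer–Lambert: T = exp(−βL) ⇒ β = −ln(T)/L = −ln(0.146)/1830 = 1.9241/1830 = 0.001051 m⁻¹.

0.00105 m⁻¹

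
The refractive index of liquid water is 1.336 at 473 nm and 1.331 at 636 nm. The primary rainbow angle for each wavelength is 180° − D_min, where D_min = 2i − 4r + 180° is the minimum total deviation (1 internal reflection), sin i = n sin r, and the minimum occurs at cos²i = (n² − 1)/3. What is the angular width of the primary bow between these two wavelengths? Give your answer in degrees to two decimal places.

At 473 nm (n = 1.336): cos²i = 0.26163 → i = 59.236°, r = 40.029°, D_min = 138.356°, rainbow angle = 41.644°.
At 636 nm (n = 1.331): cos²i = 0.25719 → i = 59.527°, r = 40.356°, D_min = 137.630°, rainbow angle = 42.370°.
Angular width = |41.644° − 42.370°| = 0.726°.

0.73°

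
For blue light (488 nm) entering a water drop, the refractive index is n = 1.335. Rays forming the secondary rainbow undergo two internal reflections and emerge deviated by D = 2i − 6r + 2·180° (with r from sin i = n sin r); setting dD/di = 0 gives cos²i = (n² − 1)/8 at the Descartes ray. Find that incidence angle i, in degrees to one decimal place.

cos²i = (1.335² − 1)/8 = (1.78222 − 1)/8 = 0.09778.
cos i = 0.31269, so i = 71.778°.

71.8°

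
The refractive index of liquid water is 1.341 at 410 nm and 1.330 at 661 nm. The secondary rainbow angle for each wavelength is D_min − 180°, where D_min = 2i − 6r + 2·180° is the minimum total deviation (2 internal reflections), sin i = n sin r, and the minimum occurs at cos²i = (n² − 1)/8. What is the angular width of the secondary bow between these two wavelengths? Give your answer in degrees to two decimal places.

At 410 nm (n = 1.341): cos²i = 0.09979 → i = 71.586°, r = 45.034°, D_min = 232.966°, rainbow angle = 52.966°.
At 661 nm (n = 1.330): cos²i = 0.09611 → i = 71.940°, r = 45.630°, D_min = 230.101°, rainbow angle = 50.101°.
Angular width = |52.966° − 50.101°| = 2.865°.

2.86°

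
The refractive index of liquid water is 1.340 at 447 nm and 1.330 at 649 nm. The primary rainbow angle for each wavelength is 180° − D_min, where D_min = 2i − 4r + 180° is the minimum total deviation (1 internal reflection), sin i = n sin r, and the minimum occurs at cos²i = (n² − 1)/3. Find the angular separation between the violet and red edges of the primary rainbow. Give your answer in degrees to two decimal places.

1.45°

At 447 nm (n = 1.340): cos²i = 0.26520 → i = 59.004°, r = 39.770°, D_min = 138.929°, rainbow angle = 41.071°.
At 649 nm (n = 1.330): cos²i = 0.25630 → i = 59.585°, r = 40.422°, D_min = 137.484°, rainbow angle = 42.516°.
Angular width = |41.071° − 42.516°| = 1.445°.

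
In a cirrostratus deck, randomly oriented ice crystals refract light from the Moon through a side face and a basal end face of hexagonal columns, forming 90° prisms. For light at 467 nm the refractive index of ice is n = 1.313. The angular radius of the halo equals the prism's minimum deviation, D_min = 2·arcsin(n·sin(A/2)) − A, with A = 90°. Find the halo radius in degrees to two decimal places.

n·sin(A/2) = 1.313 × sin 45° = 1.313 × 0.7071 = 0.9284.
D_min = 2·arcsin(0.9284) − 90° = 2 × 68.192° − 90° = 46.383°.

46.38°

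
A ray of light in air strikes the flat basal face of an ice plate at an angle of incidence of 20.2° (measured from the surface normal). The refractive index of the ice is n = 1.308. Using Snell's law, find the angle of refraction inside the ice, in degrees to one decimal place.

Snell: sin θ_r = sin θ_i / n = sin 20.2° / 1.308 = 0.3453 / 1.308 = 0.2640.
θ_r = arcsin(0.2640) = 15.31°.

15.3°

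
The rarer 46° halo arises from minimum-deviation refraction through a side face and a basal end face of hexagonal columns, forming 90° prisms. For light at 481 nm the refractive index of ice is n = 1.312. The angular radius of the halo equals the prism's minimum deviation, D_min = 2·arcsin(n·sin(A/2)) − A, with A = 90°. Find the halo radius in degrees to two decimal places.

n·sin(A/2) = 1.312 × sin 45° = 1.312 × 0.7071 = 0.9277.
D_min = 2·arcsin(0.9277) − 90° = 2 × 68.083° − 90° = 46.166°.

46.17°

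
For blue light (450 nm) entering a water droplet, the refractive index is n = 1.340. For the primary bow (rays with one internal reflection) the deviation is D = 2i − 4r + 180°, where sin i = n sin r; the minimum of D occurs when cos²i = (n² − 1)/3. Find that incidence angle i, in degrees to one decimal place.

cos²i = (1.340² − 1)/3 = (1.79560 − 1)/3 = 0.26520.
cos i = 0.51498, so i = 59.004°.

59.0°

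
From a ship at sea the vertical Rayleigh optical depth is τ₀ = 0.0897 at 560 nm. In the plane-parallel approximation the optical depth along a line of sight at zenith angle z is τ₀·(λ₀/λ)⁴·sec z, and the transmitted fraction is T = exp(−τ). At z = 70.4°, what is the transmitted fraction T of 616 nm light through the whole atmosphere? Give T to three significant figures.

sec 70.4° = 2.9811.
τ = 0.0897 × (560/616)⁴ × 2.9811 = 0.0897 × 0.6830 × 2.9811 = 0.1826.
T = exp(−0.1826) = 0.8331.

0.833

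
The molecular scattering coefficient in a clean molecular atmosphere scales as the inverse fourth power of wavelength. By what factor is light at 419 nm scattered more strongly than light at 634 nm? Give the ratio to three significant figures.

5.24

Rayleigh scattering ∝ λ⁻⁴, so the ratio of coefficients is the inverse fourth power of the wavelength ratio.
σ(419)/σ(634) = (634/419)⁴ = (1.5131)⁴ = 5.242.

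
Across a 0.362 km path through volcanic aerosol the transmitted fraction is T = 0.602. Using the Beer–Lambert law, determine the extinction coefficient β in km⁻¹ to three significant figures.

1.40 km⁻¹

Beer–Lambert: T = exp(−βL) ⇒ β = −ln(T)/L = −ln(0.602)/0.362 = 0.5075/0.362 = 1.402 km⁻¹.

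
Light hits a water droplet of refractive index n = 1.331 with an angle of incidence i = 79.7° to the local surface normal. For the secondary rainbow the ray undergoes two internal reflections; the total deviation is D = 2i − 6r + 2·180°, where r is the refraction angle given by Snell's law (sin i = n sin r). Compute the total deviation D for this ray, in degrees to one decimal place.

233.4°

sin r = sin 79.7° / 1.331 = 0.9839/1.331 = 0.7392; r = 47.66°.
D = 2·79.7° − 6·47.66° + 2·180° = 159.40° − 285.98° + 360° = 233.42°.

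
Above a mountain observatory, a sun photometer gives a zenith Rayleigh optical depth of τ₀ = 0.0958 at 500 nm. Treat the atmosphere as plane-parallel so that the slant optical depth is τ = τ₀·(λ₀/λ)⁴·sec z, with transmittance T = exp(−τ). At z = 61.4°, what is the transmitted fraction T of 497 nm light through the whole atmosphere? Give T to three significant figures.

0.815

sec 61.4° = 2.0890.
τ = 0.0958 × (500/497)⁴ × 2.0890 = 0.0958 × 1.0244 × 2.0890 = 0.2050.
T = exp(−0.2050) = 0.8146.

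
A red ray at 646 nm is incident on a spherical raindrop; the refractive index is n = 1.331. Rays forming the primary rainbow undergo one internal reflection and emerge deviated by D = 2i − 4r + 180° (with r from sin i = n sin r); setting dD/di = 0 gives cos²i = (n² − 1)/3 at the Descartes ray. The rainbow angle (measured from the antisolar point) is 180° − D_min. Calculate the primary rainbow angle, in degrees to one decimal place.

cos²i = (1.77156 − 1)/3 = 0.25719; i = arccos(0.50714) = 59.527°.
sin r = sin 59.527°/1.331 = 0.64753; r = 40.356°.
D_min = 2·59.527° − 4·40.356° + 180° = 137.630°.
Rainbow angle = 180° − D_min = 42.370°.

42.4°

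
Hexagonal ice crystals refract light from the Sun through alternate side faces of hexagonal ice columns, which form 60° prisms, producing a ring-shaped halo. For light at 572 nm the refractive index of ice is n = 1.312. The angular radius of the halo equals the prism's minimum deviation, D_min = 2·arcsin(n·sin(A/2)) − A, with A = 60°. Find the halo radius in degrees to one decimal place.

n·sin(A/2) = 1.312 × sin 30° = 1.312 × 0.5000 = 0.6560.
D_min = 2·arcsin(0.6560) − 60° = 2 × 40.996° − 60° = 21.991°.

22.0°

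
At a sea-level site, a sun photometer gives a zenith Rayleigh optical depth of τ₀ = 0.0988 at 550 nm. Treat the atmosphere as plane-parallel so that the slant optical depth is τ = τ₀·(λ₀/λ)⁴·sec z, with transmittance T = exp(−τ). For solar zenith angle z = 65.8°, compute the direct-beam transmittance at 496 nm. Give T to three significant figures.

sec 65.8° = 2.4395.
τ = 0.0988 × (550/496)⁴ × 2.4395 = 0.0988 × 1.5119 × 2.4395 = 0.3644.
T = exp(−0.3644) = 0.6946.

0.695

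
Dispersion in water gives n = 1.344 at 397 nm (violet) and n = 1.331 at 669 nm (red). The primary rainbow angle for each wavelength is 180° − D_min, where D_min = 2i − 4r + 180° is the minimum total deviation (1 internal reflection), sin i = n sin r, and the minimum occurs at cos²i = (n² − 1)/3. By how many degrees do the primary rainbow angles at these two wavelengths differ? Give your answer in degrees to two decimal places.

1.86°

At 397 nm (n = 1.344): cos²i = 0.26878 → i = 58.772°, r = 39.512°, D_min = 139.495°, rainbow angle = 40.505°.
At 669 nm (n = 1.331): cos²i = 0.25719 → i = 59.527°, r = 40.356°, D_min = 137.630°, rainbow angle = 42.370°.
Angular width = |40.505° − 42.370°| = 1.865°.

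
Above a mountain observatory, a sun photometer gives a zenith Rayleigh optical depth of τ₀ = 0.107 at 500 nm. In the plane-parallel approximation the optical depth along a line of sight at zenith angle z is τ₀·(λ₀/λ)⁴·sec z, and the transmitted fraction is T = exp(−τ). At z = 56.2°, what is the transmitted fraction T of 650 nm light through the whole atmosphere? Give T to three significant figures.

sec 56.2° = 1.7976.
τ = 0.107 × (500/650)⁴ × 1.7976 = 0.107 × 0.3501 × 1.7976 = 0.0673.
T = exp(−0.0673) = 0.9349.

0.935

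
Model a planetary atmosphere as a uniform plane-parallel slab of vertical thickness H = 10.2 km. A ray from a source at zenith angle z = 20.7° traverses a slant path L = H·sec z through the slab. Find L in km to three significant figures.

sec z = 1/cos 20.7° = 1.0690.
L = 10.2 × 1.0690 = 10.904 km.

10.9 km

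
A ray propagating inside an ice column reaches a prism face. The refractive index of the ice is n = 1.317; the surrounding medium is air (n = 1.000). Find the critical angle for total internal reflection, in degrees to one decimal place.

49.4°

sin θ_c = n_air / n = 1.000 / 1.317 = 0.7593.
θ_c = arcsin(0.7593) = 49.40°.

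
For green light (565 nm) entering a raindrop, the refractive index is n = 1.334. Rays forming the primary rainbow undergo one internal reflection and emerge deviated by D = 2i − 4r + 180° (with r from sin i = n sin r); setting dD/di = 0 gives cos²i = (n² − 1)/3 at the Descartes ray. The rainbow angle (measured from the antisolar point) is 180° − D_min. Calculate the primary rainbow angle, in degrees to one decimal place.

41.9°

cos²i = (1.77956 − 1)/3 = 0.25985; i = arccos(0.50976) = 59.352°.
sin r = sin 59.352°/1.334 = 0.64492; r = 40.159°.
D_min = 2·59.352° − 4·40.159° + 180° = 138.067°.
Rainbow angle = 180° − D_min = 41.933°.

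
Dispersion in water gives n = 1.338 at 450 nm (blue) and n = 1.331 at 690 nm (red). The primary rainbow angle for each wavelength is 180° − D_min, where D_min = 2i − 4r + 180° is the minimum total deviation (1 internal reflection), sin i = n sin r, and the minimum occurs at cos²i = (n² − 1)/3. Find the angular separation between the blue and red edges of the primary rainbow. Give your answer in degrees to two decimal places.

At 450 nm (n = 1.338): cos²i = 0.26341 → i = 59.120°, r = 39.899°, D_min = 138.643°, rainbow angle = 41.357°.
At 690 nm (n = 1.331): cos²i = 0.25719 → i = 59.527°, r = 40.356°, D_min = 137.630°, rainbow angle = 42.370°.
Angular width = |41.357° − 42.370°| = 1.013°.

1.01°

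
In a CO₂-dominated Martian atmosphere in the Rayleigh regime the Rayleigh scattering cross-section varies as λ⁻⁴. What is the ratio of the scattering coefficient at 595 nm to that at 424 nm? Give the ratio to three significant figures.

Rayleigh scattering ∝ λ⁻⁴, so the ratio of coefficients is the inverse fourth power of the wavelength ratio.
σ(595)/σ(424) = (424/595)⁴ = (0.7126)⁴ = 0.2579.

0.258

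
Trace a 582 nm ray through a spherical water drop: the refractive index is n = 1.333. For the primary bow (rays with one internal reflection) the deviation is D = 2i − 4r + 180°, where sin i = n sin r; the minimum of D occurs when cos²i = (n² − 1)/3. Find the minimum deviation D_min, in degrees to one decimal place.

cos²i = (1.77689 − 1)/3 = 0.25896; i = arccos(0.50888) = 59.410°.
sin r = sin 59.410°/1.333 = 0.64579; r = 40.225°.
D_min = 2·59.410° − 4·40.225° + 180° = 137.922°.

137.9°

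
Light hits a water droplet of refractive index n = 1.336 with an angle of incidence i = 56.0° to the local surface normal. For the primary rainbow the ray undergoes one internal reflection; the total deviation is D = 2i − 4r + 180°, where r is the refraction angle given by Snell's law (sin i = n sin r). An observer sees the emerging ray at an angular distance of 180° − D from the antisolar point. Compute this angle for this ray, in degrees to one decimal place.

sin r = sin 56.0° / 1.336 = 0.8290/1.336 = 0.6205; r = 38.36°.
D = 2·56.0° − 4·38.36° + 180° = 112.00° − 153.42° + 180° = 138.58°.
Angle from antisolar point = 180° − D = 41.42°.

41.4°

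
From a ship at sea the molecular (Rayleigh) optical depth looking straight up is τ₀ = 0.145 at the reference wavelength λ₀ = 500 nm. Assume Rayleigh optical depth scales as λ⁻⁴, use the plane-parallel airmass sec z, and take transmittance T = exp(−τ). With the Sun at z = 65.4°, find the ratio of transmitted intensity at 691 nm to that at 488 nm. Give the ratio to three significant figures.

1.33

Airmass: sec 65.4° = 2.4022.
τ(691 nm) = 0.145 × (500/691)⁴ × 2.4022 = 0.145 × 0.2741 × 2.4022 = 0.0955.
τ(488 nm) = 0.145 × (500/488)⁴ × 2.4022 = 0.145 × 1.1020 × 2.4022 = 0.3839.
T(691)/T(488) = exp(τ_B − τ_A) = exp(0.2884) = 1.3343.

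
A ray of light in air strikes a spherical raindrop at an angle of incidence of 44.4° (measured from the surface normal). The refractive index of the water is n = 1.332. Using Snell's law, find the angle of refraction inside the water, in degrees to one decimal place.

Snell: sin θ_r = sin θ_i / n = sin 44.4° / 1.332 = 0.6997 / 1.332 = 0.5253.
θ_r = arcsin(0.5253) = 31.69°.

31.7°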